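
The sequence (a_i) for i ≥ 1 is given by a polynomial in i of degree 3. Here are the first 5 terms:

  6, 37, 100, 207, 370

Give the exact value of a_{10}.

2445

1st diffs: 31, 63, 107, 163.
2nd diffs: 32, 44, 56.
3rd diffs: 12, 12 (constant).
Newton forward-difference form: a_i = 6 + 31·C(i-1,1) + 32·C(i-1,2) + 12·C(i-1,3).
At i = 10: i-1 = 9, so a_{10} = 6 + 279 + 1152 + 1008 = 2445.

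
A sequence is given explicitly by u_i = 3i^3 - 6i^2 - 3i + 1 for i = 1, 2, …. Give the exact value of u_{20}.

21541

u_{20} = 3·20^3 - 6·20^2 - 3·20 + 1 = 21541.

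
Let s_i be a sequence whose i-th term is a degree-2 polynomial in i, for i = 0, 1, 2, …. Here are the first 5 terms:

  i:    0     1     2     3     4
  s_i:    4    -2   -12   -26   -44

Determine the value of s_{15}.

1st diffs: -6, -10, -14, -18.
2nd diffs: -4, -4, -4 (constant).
Newton forward-difference form: s_i = 4 + (-6)·C(i,1) + (-4)·C(i,2).
At i = 15: i = 15, so s_{15} = 4 - 90 - 420 = -506.

-506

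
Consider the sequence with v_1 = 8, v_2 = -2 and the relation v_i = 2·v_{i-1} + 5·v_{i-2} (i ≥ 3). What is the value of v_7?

3356

v_3 = 36  v_4 = 62  v_5 = 304  v_6 = 918  v_7 = 3356.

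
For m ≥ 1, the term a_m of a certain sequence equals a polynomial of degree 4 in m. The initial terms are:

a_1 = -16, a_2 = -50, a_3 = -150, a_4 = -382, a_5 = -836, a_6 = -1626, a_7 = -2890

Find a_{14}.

-41642

1st diffs: -34, -100, -232, -454, -790, -1264.
2nd diffs: -66, -132, -222, -336, -474.
3rd diffs: -66, -90, -114, -138.
4th diffs: -24, -24, -24 (constant).
So a_m = -m^4 - m^3 - 2m^2 - 6m - 6.
Evaluating at m = 14 gives a_{14} = -41642.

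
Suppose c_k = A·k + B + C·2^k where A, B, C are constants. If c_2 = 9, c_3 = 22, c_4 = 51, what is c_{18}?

1048521

The three given values yield: 2A + B + 4C = 9; 3A + B + 8C = 22; 4A + B + 16C = 51.
Subtracting the first from the second: A + 4C = 13.
Subtracting the second from the third: A + 8C = 29.
Solving: C = 4, A = -3, then B = -1.
Hence c_{18} = -3·18 + (-1) + 4·262144 = 1048521.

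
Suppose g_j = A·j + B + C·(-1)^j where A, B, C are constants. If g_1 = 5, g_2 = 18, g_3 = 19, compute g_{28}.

200

Write the equations: A + B - C = 5; 2A + B + C = 18; 3A + B - C = 19.
Subtracting the first from the second: A + 2C = 13.
Subtracting the second from the third: A - 2C = 1.
Solving: C = 3, A = 7, then B = 1.
Therefore g_{28} = 196 + 1 + 3·1 = 200.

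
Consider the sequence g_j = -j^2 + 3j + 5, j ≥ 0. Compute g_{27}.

g_{27} = -1·27^2 + 3·27 + 5 = -643.

-643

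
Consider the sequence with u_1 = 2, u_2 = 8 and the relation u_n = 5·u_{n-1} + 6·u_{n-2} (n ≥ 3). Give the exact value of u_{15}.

u_3 = 52;  u_4 = 308;  u_5 = 1852;  …;  u_{12} = 518281508;  u_{13} = 3109689052;  u_{14} = 18658134308;  u_{15} = 111948805852.
(Characteristic roots are 6 and -1.)

111948805852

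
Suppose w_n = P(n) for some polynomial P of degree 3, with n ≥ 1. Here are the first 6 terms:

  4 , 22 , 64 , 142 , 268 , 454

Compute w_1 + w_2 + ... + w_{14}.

1st diffs: 18, 42, 78, 126, 186.
2nd diffs: 24, 36, 48, 60.
3rd diffs: 12, 12, 12 (constant).
Newton forward-difference form: w_n = 4 + 18·C(n-1,1) + 24·C(n-1,2) + 12·C(n-1,3).
Continuing: …, 712, 1054, 1492, 2038, …, w_{14} = 5542.
Summing n = 1..14 (14 terms) gives 22442.

22442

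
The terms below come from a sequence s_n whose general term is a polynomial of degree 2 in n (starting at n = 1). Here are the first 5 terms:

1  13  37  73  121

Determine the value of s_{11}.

661

1st diffs: 12, 24, 36, 48.
2nd diffs: 12, 12, 12 (constant).
Newton forward-difference form: s_n = 1 + 12·C(n-1,1) + 12·C(n-1,2).
At n = 11: n-1 = 10, so s_{11} = 1 + 120 + 540 = 661.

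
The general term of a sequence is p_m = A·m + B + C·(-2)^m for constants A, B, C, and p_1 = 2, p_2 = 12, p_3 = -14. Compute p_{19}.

-1048606

Plug in m = 1, 2, 3: A + B - 2C = 2; 2A + B + 4C = 12; 3A + B - 8C = -14.
Subtracting the first from the second: A + 6C = 10.
Subtracting the second from the third: A - 12C = -26.
Solving: C = 2, A = -2, then B = 8.
Hence p_{19} = -2·19 + 8 + 2·(-524288) = -1048606.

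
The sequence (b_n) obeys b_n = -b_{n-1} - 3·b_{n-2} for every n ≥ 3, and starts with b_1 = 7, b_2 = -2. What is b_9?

-343

Applying the relation repeatedly:
b_3 = -19, b_4 = 25, b_5 = 32, b_6 = -107, b_7 = 11, b_8 = 310, b_9 = -343.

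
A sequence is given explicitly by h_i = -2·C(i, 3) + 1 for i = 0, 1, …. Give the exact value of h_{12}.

C(12, 3) = 220, so h_{12} = -439.

-439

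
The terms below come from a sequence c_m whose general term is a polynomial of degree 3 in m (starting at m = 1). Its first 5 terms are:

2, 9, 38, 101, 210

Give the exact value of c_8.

1st diffs: 7, 29, 63, 109.
2nd diffs: 22, 34, 46.
3rd diffs: 12, 12 (constant).
Newton forward-difference form: c_m = 2 + 7·C(m-1,1) + 22·C(m-1,2) + 12·C(m-1,3).
At m = 8: m-1 = 7, so c_8 = 2 + 49 + 462 + 420 = 933.

933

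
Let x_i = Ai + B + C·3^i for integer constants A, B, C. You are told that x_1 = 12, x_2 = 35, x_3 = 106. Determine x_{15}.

57395614

The three given values yield: A + B + 3C = 12; 2A + B + 9C = 35; 3A + B + 27C = 106.
Subtracting the first from the second: A + 6C = 23.
Subtracting the second from the third: A + 18C = 71.
Solving: C = 4, A = -1, then B = 1.
Therefore x_{15} = -15 + 1 + 4·14348907 = 57395614.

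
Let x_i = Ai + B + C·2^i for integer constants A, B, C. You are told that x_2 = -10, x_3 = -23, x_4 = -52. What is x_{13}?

-32729

Plug in i = 2, 3, 4: 2A + B + 4C = -10; 3A + B + 8C = -23; 4A + B + 16C = -52.
Subtracting the first from the second: A + 4C = -13.
Subtracting the second from the third: A + 8C = -29.
Solving: C = -4, A = 3, then B = 0.
Hence x_{13} = 3·13 + 0 + (-4)·8192 = -32729.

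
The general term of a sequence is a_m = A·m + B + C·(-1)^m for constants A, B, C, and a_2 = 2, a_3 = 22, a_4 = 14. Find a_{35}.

214

Plug in m = 2, 3, 4: 2A + B + C = 2; 3A + B - C = 22; 4A + B + C = 14.
Subtracting the first from the second: A - 2C = 20.
Subtracting the second from the third: A + 2C = -8.
Solving: C = -7, A = 6, then B = -3.
Therefore a_{35} = 210 + (-3) + (-7)·(-1) = 214.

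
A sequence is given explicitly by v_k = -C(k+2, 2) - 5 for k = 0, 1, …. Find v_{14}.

-125

C(16, 2) = 120, so v_{14} = -125.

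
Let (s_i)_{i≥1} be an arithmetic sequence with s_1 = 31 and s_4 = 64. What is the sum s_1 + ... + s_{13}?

Common difference d = (64 - 31) / (4 - 1) = 11.
s_i = 31 + (i - 1)·11.
s_{13} = 163; S = 13·(31 + 163)/2 = 1261.

1261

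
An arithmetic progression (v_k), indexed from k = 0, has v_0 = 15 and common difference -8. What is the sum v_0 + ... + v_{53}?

v_k = 15 + (k - 0)·(-8).
v_{53} = -409; S = 54·(15 + (-409))/2 = -10638.

-10638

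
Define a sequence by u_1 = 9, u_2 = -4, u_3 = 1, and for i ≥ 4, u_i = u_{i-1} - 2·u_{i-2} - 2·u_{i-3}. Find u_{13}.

989

Applying the relation repeatedly:
u_4 = -9  u_5 = -3  u_6 = 13  u_7 = 37  u_8 = 17  u_9 = -83  u_{10} = -191  u_{11} = -59  u_{12} = 489  u_{13} = 989.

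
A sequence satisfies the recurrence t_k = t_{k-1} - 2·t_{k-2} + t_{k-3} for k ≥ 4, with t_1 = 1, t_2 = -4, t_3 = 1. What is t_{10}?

-23

t_4 = 10; t_5 = 4; t_6 = -15; t_7 = -13; t_8 = 21; t_9 = 32; t_{10} = -23.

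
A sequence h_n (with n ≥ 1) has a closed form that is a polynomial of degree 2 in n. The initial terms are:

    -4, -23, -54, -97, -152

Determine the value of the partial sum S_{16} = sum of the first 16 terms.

-9064

1st diffs: -19, -31, -43, -55.
2nd diffs: -12, -12, -12 (constant).
So h_n = -6n^2 - n + 3.
Continuing: …, -219, -298, -389, -492, …, h_{16} = -1549.
Summing n = 1..16 (16 terms) gives -9064.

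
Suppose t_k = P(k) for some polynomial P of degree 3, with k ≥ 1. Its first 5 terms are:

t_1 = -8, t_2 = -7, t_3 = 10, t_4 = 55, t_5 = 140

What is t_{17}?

8648

1st diffs: 1, 17, 45, 85.
2nd diffs: 16, 28, 40.
3rd diffs: 12, 12 (constant).
So t_k = 2k^3 - 4k^2 - k - 5.
Evaluating at k = 17 gives t_{17} = 8648.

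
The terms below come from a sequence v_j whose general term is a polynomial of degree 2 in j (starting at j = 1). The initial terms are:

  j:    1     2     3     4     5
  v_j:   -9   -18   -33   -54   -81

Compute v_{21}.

-1329

1st diffs: -9, -15, -21, -27.
2nd diffs: -6, -6, -6 (constant).
Newton forward-difference form: v_j = -9 + (-9)·C(j-1,1) + (-6)·C(j-1,2).
At j = 21: j-1 = 20, so v_{21} = -9 - 180 - 1140 = -1329.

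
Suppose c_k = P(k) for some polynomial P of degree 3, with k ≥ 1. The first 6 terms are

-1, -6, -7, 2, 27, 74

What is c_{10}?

602

1st diffs: -5, -1, 9, 25, 47.
2nd diffs: 4, 10, 16, 22.
3rd diffs: 6, 6, 6 (constant).
Newton forward-difference form: c_k = -1 + (-5)·C(k-1,1) + 4·C(k-1,2) + 6·C(k-1,3).
At k = 10: k-1 = 9, so c_{10} = -1 - 45 + 144 + 504 = 602.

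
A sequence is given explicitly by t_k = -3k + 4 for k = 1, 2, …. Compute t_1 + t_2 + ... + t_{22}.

Over k = 1..22: Σk = 253.
Total = (-3)·253 + (4)·22 = -671.

-671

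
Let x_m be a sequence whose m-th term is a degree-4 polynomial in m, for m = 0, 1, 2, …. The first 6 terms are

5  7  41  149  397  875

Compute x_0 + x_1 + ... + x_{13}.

101990

1st diffs: 2, 34, 108, 248, 478.
2nd diffs: 32, 74, 140, 230.
3rd diffs: 42, 66, 90.
4th diffs: 24, 24 (constant).
Newton forward-difference form: x_m = 5 + 2·C(m,1) + 32·C(m,2) + 42·C(m,3) + 24·C(m,4).
Continuing: …, 1697, 3001, 4949, 7727, …, x_{13} = 31699.
Summing m = 0..13 (14 terms) gives 101990.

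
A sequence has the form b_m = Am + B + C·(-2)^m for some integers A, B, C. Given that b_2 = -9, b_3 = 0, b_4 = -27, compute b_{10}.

The three given values yield: 2A + B + 4C = -9; 3A + B - 8C = 0; 4A + B + 16C = -27.
Subtracting the first from the second: A - 12C = 9.
Subtracting the second from the third: A + 24C = -27.
Solving: C = -1, A = -3, then B = 1.
So b_m = -3·m + 1 + (-1)·(-2)^m; at m=10 this is -1053.

-1053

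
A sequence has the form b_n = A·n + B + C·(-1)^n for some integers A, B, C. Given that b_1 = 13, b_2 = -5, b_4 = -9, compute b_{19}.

-23

At n = 1, 2, 4: A + B - C = 13; 2A + B + C = -5; 4A + B + C = -9.
Subtracting the first from the second: A + 2C = -18.
Subtracting the second from the third: 2A = -4.
Solving: C = -8, A = -2, then B = 7.
Therefore b_{19} = -38 + 7 + (-8)·(-1) = -23.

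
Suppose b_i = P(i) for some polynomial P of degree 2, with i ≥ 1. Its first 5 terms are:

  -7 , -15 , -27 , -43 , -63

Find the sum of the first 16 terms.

1st diffs: -8, -12, -16, -20.
2nd diffs: -4, -4, -4 (constant).
Newton forward-difference form: b_i = -7 + (-8)·C(i-1,1) + (-4)·C(i-1,2).
Continuing: …, -87, -115, -147, -183, …, b_{16} = -547.
Summing i = 1..16 (16 terms) gives -3312.

-3312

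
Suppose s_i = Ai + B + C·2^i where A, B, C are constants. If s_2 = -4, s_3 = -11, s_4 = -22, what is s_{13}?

-8225

At i = 2, 3, 4: 2A + B + 4C = -4; 3A + B + 8C = -11; 4A + B + 16C = -22.
Subtracting the first from the second: A + 4C = -7.
Subtracting the second from the third: A + 8C = -11.
Solving: C = -1, A = -3, then B = 6.
Therefore s_{13} = -39 + 6 + (-1)·8192 = -8225.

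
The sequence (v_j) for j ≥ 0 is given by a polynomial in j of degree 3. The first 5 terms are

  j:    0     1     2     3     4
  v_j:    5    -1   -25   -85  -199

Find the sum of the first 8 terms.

1st diffs: -6, -24, -60, -114.
2nd diffs: -18, -36, -54.
3rd diffs: -18, -18 (constant).
So v_j = -3j^3 - 3j + 5.
Continuing: -385, -661, -1045.
Summing j = 0..7 (8 terms) gives -2396.

-2396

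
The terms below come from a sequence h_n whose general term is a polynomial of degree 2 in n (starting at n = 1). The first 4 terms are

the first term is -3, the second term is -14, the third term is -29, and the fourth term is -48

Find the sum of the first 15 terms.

-3020

1st diffs: -11, -15, -19.
2nd diffs: -4, -4 (constant).
So h_n = -2n^2 - 5n + 4.
Continuing: …, -71, -98, -129, -164, …, h_{15} = -521.
Summing n = 1..15 (15 terms) gives -3020.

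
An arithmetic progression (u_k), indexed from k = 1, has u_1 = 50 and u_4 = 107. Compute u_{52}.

1019

Common difference d = (107 - 50) / (4 - 1) = 19.
u_k = 50 + (k - 1)·19.
u_{52} = 50 + 51·19 = 1019.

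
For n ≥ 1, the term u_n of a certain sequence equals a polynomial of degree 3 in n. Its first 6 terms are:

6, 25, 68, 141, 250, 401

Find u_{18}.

1st diffs: 19, 43, 73, 109, 151.
2nd diffs: 24, 30, 36, 42.
3rd diffs: 6, 6, 6 (constant).
Newton forward-difference form: u_n = 6 + 19·C(n-1,1) + 24·C(n-1,2) + 6·C(n-1,3).
At n = 18: n-1 = 17, so u_{18} = 6 + 323 + 3264 + 4080 = 7673.

7673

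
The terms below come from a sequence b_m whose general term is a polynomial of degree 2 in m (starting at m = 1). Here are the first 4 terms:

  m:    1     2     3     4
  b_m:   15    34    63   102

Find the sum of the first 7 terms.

854

1st diffs: 19, 29, 39.
2nd diffs: 10, 10 (constant).
Newton forward-difference form: b_m = 15 + 19·C(m-1,1) + 10·C(m-1,2).
Continuing: 151, 210, 279.
Summing m = 1..7 (7 terms) gives 854.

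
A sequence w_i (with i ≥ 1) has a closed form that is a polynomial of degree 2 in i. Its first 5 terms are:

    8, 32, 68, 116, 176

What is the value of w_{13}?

1088

1st diffs: 24, 36, 48, 60.
2nd diffs: 12, 12, 12 (constant).
So w_i = 6i^2 + 6i - 4.
Evaluating at i = 13 gives w_{13} = 1088.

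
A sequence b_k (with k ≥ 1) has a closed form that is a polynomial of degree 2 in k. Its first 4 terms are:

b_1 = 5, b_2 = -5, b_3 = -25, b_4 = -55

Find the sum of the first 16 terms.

-6720

1st diffs: -10, -20, -30.
2nd diffs: -10, -10 (constant).
So b_k = -5k^2 + 5k + 5.
Continuing: …, -95, -145, -205, -275, …, b_{16} = -1195.
Summing k = 1..16 (16 terms) gives -6720.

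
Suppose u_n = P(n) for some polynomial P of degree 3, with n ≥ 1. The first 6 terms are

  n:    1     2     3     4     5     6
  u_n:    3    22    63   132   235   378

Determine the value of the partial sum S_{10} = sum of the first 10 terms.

4785

1st diffs: 19, 41, 69, 103, 143.
2nd diffs: 22, 28, 34, 40.
3rd diffs: 6, 6, 6 (constant).
So u_n = n^3 + 5n^2 - 3n.
Continuing: 567, 808, 1107, 1470.
Summing n = 1..10 (10 terms) gives 4785.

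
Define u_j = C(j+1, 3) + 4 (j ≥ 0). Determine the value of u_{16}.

684

C(17, 3) = 680, so u_{16} = 684.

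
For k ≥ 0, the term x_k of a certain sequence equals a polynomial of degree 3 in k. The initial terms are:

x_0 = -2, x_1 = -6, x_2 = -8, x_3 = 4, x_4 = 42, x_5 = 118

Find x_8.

1st diffs: -4, -2, 12, 38, 76.
2nd diffs: 2, 14, 26, 38.
3rd diffs: 12, 12, 12 (constant).
Newton forward-difference form: x_k = -2 + (-4)·C(k,1) + 2·C(k,2) + 12·C(k,3).
At k = 8: k = 8, so x_8 = -2 - 32 + 56 + 672 = 694.

694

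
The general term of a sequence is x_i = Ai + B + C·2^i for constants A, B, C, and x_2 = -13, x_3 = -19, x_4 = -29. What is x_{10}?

-1049

At i = 2, 3, 4: 2A + B + 4C = -13; 3A + B + 8C = -19; 4A + B + 16C = -29.
Subtracting the first from the second: A + 4C = -6.
Subtracting the second from the third: A + 8C = -10.
Solving: C = -1, A = -2, then B = -5.
So x_i = -2·i + (-5) + (-1)·2^i; at i=10 this is -1049.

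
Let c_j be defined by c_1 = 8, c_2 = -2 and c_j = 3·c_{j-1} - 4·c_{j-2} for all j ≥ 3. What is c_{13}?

-53542

Compute successive terms:
c_3 = -38;  c_4 = -106;  c_5 = -166;  …;  c_{10} = 2806;  c_{11} = -3974;  c_{12} = -23146;  c_{13} = -53542.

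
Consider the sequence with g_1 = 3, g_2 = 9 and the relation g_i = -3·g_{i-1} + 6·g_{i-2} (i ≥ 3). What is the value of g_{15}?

Iterate the recurrence:
g_3 = -9, g_4 = 81, g_5 = -297, …, g_{12} = 9489393, g_{13} = -41489577, g_{14} = 181405089, g_{15} = -793152729.

-793152729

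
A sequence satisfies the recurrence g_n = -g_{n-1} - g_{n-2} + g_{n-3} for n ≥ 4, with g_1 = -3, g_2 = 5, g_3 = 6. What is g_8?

40

g_4 = -14, g_5 = 13, g_6 = 7, g_7 = -34, g_8 = 40.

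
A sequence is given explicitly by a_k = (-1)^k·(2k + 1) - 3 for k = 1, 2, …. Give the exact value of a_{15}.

(-1)^15 = -1; 2k + 1 at k=15 is 31; so a_{15} = -34.

-34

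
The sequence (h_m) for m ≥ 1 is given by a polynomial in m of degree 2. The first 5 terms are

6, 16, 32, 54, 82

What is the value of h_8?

202

1st diffs: 10, 16, 22, 28.
2nd diffs: 6, 6, 6 (constant).
So h_m = 3m^2 + m + 2.
Evaluating at m = 8 gives h_8 = 202.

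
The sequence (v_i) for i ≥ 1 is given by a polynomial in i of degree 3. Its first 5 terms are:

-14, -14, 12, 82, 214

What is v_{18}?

1st diffs: 0, 26, 70, 132.
2nd diffs: 26, 44, 62.
3rd diffs: 18, 18 (constant).
Newton forward-difference form: v_i = -14 + 26·C(i-1,2) + 18·C(i-1,3).
At i = 18: i-1 = 17, so v_{18} = -14 + 3536 + 12240 = 15762.

15762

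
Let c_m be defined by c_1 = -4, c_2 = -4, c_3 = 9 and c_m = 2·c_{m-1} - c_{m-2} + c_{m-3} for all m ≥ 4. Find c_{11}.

662

Compute successive terms:
c_4 = 18; c_5 = 23; c_6 = 37; c_7 = 69; c_8 = 124; c_9 = 216; c_{10} = 377; c_{11} = 662.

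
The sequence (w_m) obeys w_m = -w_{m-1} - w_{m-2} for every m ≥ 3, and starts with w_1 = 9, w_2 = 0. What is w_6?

Applying the relation repeatedly:
w_3 = -9; w_4 = 9; w_5 = 0; w_6 = -9.

-9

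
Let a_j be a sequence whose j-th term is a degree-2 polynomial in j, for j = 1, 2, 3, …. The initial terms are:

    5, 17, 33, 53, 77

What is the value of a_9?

1st diffs: 12, 16, 20, 24.
2nd diffs: 4, 4, 4 (constant).
Newton forward-difference form: a_j = 5 + 12·C(j-1,1) + 4·C(j-1,2).
At j = 9: j-1 = 8, so a_9 = 5 + 96 + 112 = 213.

213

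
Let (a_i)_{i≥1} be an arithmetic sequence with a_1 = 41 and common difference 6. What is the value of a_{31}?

a_i = 41 + (i - 1)·6.
a_{31} = 41 + 30·6 = 221.

221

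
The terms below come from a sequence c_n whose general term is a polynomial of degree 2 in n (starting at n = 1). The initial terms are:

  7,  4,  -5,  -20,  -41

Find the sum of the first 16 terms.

1st diffs: -3, -9, -15, -21.
2nd diffs: -6, -6, -6 (constant).
So c_n = -3n^2 + 6n + 4.
Continuing: …, -68, -101, -140, -185, …, c_{16} = -668.
Summing n = 1..16 (16 terms) gives -3608.

-3608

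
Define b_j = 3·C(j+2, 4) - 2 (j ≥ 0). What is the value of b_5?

C(7, 4) = 35, so b_5 = 103.

103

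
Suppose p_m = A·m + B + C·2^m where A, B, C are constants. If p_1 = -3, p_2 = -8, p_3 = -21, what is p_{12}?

-16346

Plug in m = 1, 2, 3: A + B + 2C = -3; 2A + B + 4C = -8; 3A + B + 8C = -21.
Subtracting the first from the second: A + 2C = -5.
Subtracting the second from the third: A + 4C = -13.
Solving: C = -4, A = 3, then B = 2.
So p_m = 3·m + 2 + (-4)·2^m; at m=12 this is -16346.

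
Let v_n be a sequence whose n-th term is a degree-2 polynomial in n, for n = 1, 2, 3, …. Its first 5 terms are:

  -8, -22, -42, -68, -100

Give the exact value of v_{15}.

-750

1st diffs: -14, -20, -26, -32.
2nd diffs: -6, -6, -6 (constant).
Newton forward-difference form: v_n = -8 + (-14)·C(n-1,1) + (-6)·C(n-1,2).
At n = 15: n-1 = 14, so v_{15} = -8 - 196 - 546 = -750.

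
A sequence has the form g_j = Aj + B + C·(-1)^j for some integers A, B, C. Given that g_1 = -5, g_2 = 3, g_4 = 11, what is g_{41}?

Write the equations: A + B - C = -5; 2A + B + C = 3; 4A + B + C = 11.
Subtracting the first from the second: A + 2C = 8.
Subtracting the second from the third: 2A = 8.
Solving: C = 2, A = 4, then B = -7.
Hence g_{41} = 4·41 + (-7) + 2·(-1) = 155.

155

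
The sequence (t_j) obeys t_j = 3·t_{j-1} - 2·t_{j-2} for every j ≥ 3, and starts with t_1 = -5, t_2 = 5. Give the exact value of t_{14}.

81905

Step forward from the initial values:
t_3 = 25; t_4 = 65; t_5 = 145; …; t_{11} = 10225; t_{12} = 20465; t_{13} = 40945; t_{14} = 81905.
(Characteristic roots are 2 and 1.)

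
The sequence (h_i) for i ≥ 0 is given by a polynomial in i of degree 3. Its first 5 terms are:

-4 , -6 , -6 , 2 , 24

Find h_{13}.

1842

1st diffs: -2, 0, 8, 22.
2nd diffs: 2, 8, 14.
3rd diffs: 6, 6 (constant).
Newton forward-difference form: h_i = -4 + (-2)·C(i,1) + 2·C(i,2) + 6·C(i,3).
At i = 13: i = 13, so h_{13} = -4 - 26 + 156 + 1716 = 1842.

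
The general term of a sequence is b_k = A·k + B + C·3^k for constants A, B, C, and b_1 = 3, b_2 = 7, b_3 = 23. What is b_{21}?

The three given values yield: A + B + 3C = 3; 2A + B + 9C = 7; 3A + B + 27C = 23.
Subtracting the first from the second: A + 6C = 4.
Subtracting the second from the third: A + 18C = 16.
Solving: C = 1, A = -2, then B = 2.
Therefore b_{21} = -42 + 2 + 1·10460353203 = 10460353163.

10460353163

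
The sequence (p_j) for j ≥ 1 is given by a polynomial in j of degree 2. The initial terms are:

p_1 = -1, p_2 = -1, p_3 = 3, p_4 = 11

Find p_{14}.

1st diffs: 0, 4, 8.
2nd diffs: 4, 4 (constant).
Newton forward-difference form: p_j = -1 + 4·C(j-1,2).
At j = 14: j-1 = 13, so p_{14} = -1 + 312 = 311.

311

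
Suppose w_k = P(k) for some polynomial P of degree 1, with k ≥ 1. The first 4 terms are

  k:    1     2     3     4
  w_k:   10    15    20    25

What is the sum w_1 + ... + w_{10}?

325

1st diffs: 5, 5, 5 (constant).
So w_k = 5k + 5.
Continuing: …, 30, 35, 40, 45, …, w_{10} = 55.
Summing k = 1..10 (10 terms) gives 325.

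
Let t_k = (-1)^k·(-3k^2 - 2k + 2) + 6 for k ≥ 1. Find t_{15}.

(-1)^15 = -1; -3k^2 - 2k + 2 at k=15 is -703; so t_{15} = 709.

709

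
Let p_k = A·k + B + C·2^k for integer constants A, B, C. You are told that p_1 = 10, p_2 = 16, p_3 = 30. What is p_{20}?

Write the equations: A + B + 2C = 10; 2A + B + 4C = 16; 3A + B + 8C = 30.
Subtracting the first from the second: A + 2C = 6.
Subtracting the second from the third: A + 4C = 14.
Solving: C = 4, A = -2, then B = 4.
Hence p_{20} = -2·20 + 4 + 4·1048576 = 4194268.

4194268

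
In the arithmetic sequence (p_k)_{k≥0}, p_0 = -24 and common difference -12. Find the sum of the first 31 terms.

p_k = -24 + (k - 0)·(-12).
p_{30} = -384; S = 31·(-24 + (-384))/2 = -6324.

-6324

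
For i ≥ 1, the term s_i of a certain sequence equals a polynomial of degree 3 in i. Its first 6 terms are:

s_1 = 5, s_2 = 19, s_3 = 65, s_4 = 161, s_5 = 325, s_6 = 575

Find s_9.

1st diffs: 14, 46, 96, 164, 250.
2nd diffs: 32, 50, 68, 86.
3rd diffs: 18, 18, 18 (constant).
Newton forward-difference form: s_i = 5 + 14·C(i-1,1) + 32·C(i-1,2) + 18·C(i-1,3).
At i = 9: i-1 = 8, so s_9 = 5 + 112 + 896 + 1008 = 2021.

2021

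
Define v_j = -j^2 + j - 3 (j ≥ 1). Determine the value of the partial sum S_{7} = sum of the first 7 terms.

-133

Over j = 1..7: Σj = 28, Σj² = 140.
Total = (-1)·140 + (1)·28 + (-3)·7 = -133.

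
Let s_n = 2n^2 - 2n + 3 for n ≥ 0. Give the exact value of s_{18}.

615

s_{18} = 2·18^2 - 2·18 + 3 = 615.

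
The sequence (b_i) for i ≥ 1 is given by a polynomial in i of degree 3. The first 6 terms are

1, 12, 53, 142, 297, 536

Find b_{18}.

1st diffs: 11, 41, 89, 155, 239.
2nd diffs: 30, 48, 66, 84.
3rd diffs: 18, 18, 18 (constant).
Newton forward-difference form: b_i = 1 + 11·C(i-1,1) + 30·C(i-1,2) + 18·C(i-1,3).
At i = 18: i-1 = 17, so b_{18} = 1 + 187 + 4080 + 12240 = 16508.

16508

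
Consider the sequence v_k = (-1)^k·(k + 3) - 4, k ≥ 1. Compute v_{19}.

-26

(-1)^19 = -1; k + 3 at k=19 is 22; so v_{19} = -26.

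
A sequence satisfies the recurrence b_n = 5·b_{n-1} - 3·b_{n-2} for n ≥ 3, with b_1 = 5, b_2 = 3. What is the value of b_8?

Applying the relation repeatedly:
b_3 = 0; b_4 = -9; b_5 = -45; b_6 = -198; b_7 = -855; b_8 = -3681.

-3681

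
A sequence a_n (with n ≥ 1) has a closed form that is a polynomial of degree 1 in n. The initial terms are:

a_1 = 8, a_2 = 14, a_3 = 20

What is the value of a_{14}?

1st diffs: 6, 6 (constant).
So a_n = 6n + 2.
Evaluating at n = 14 gives a_{14} = 86.

86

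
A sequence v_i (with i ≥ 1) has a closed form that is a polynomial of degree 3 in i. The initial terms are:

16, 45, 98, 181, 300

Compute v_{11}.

2106

1st diffs: 29, 53, 83, 119.
2nd diffs: 24, 30, 36.
3rd diffs: 6, 6 (constant).
Newton forward-difference form: v_i = 16 + 29·C(i-1,1) + 24·C(i-1,2) + 6·C(i-1,3).
At i = 11: i-1 = 10, so v_{11} = 16 + 290 + 1080 + 720 = 2106.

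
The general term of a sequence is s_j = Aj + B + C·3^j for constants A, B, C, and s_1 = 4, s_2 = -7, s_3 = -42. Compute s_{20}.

-6973568773

Write the equations: A + B + 3C = 4; 2A + B + 9C = -7; 3A + B + 27C = -42.
Subtracting the first from the second: A + 6C = -11.
Subtracting the second from the third: A + 18C = -35.
Solving: C = -2, A = 1, then B = 9.
Hence s_{20} = 1·20 + 9 + (-2)·3486784401 = -6973568773.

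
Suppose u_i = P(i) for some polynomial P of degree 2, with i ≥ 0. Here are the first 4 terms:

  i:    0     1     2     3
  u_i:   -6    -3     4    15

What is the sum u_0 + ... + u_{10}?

759

1st diffs: 3, 7, 11.
2nd diffs: 4, 4 (constant).
So u_i = 2i^2 + i - 6.
Continuing: …, 30, 49, 72, 99, …, u_{10} = 204.
Summing i = 0..10 (11 terms) gives 759.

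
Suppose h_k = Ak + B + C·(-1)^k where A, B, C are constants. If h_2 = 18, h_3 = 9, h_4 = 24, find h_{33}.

At k = 2, 3, 4: 2A + B + C = 18; 3A + B - C = 9; 4A + B + C = 24.
Subtracting the first from the second: A - 2C = -9.
Subtracting the second from the third: A + 2C = 15.
Solving: C = 6, A = 3, then B = 6.
Hence h_{33} = 3·33 + 6 + 6·(-1) = 99.

99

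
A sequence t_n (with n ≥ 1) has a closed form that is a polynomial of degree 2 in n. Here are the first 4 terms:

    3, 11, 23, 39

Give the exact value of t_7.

1st diffs: 8, 12, 16.
2nd diffs: 4, 4 (constant).
Newton forward-difference form: t_n = 3 + 8·C(n-1,1) + 4·C(n-1,2).
At n = 7: n-1 = 6, so t_7 = 3 + 48 + 60 = 111.

111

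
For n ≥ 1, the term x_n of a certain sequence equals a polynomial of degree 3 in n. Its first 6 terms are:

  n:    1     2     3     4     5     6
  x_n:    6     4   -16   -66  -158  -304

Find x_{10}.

1st diffs: -2, -20, -50, -92, -146.
2nd diffs: -18, -30, -42, -54.
3rd diffs: -12, -12, -12 (constant).
Newton forward-difference form: x_n = 6 + (-2)·C(n-1,1) + (-18)·C(n-1,2) + (-12)·C(n-1,3).
At n = 10: n-1 = 9, so x_{10} = 6 - 18 - 648 - 1008 = -1668.

-1668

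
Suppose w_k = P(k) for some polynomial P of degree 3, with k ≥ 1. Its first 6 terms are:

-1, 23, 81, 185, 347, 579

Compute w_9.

1st diffs: 24, 58, 104, 162, 232.
2nd diffs: 34, 46, 58, 70.
3rd diffs: 12, 12, 12 (constant).
Newton forward-difference form: w_k = -1 + 24·C(k-1,1) + 34·C(k-1,2) + 12·C(k-1,3).
At k = 9: k-1 = 8, so w_9 = -1 + 192 + 952 + 672 = 1815.

1815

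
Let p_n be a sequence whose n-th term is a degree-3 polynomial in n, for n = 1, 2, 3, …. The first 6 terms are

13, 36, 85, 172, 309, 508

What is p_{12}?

1st diffs: 23, 49, 87, 137, 199.
2nd diffs: 26, 38, 50, 62.
3rd diffs: 12, 12, 12 (constant).
So p_n = 2n^3 + n^2 + 6n + 4.
Evaluating at n = 12 gives p_{12} = 3676.

3676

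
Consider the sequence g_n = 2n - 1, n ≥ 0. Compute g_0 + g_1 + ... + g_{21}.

440

Over n = 0..21: Σn = 231.
Total = (2)·231 + (-1)·22 = 440.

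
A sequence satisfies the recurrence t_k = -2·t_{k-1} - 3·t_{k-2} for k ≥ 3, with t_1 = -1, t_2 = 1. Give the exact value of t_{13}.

Iterate the recurrence:
t_3 = 1;  t_4 = -5;  t_5 = 7;  …;  t_{10} = -95;  t_{11} = 241;  t_{12} = -197;  t_{13} = -329.

-329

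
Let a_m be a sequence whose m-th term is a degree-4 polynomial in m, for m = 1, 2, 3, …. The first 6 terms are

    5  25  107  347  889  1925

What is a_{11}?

24595

1st diffs: 20, 82, 240, 542, 1036.
2nd diffs: 62, 158, 302, 494.
3rd diffs: 96, 144, 192.
4th diffs: 48, 48 (constant).
Newton forward-difference form: a_m = 5 + 20·C(m-1,1) + 62·C(m-1,2) + 96·C(m-1,3) + 48·C(m-1,4).
At m = 11: m-1 = 10, so a_{11} = 5 + 200 + 2790 + 11520 + 10080 = 24595.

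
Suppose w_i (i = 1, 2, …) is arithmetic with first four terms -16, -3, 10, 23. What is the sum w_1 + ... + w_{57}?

Common difference d = 13.
w_i = -16 + (i - 1)·13.
w_{57} = 712; S = 57·(-16 + 712)/2 = 19836.

19836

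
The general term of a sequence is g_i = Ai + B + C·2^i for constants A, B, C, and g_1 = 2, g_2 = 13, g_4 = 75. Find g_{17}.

Plug in i = 1, 2, 4: A + B + 2C = 2; 2A + B + 4C = 13; 4A + B + 16C = 75.
Subtracting the first from the second: A + 2C = 11.
Subtracting the second from the third: 2A + 12C = 62.
Solving: C = 5, A = 1, then B = -9.
Hence g_{17} = 1·17 + (-9) + 5·131072 = 655368.

655368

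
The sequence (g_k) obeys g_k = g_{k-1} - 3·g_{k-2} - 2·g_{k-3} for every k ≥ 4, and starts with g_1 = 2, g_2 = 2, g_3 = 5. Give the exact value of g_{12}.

805

Applying the relation repeatedly:
g_4 = -5;  g_5 = -24;  g_6 = -19;  g_7 = 63;  g_8 = 168;  g_9 = 17;  g_{10} = -613;  g_{11} = -1000;  g_{12} = 805.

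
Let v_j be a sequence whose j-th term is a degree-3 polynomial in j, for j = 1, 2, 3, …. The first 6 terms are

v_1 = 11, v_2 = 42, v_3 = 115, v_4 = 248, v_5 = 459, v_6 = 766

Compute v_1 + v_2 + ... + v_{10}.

1st diffs: 31, 73, 133, 211, 307.
2nd diffs: 42, 60, 78, 96.
3rd diffs: 18, 18, 18 (constant).
Newton forward-difference form: v_j = 11 + 31·C(j-1,1) + 42·C(j-1,2) + 18·C(j-1,3).
Continuing: 1187, 1740, 2443, 3314.
Summing j = 1..10 (10 terms) gives 10325.

10325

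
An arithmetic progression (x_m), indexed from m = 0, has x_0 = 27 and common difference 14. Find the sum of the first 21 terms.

3507

x_m = 27 + (m - 0)·14.
x_{20} = 307; S = 21·(27 + 307)/2 = 3507.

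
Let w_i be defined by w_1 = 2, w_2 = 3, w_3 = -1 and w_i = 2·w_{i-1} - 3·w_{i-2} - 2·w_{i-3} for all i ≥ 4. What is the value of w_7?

w_4 = -15; w_5 = -33; w_6 = -19; w_7 = 91.

91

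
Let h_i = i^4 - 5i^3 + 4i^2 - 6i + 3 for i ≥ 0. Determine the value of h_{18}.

77007

h_{18} = 1·18^4 - 5·18^3 + 4·18^2 - 6·18 + 3 = 77007.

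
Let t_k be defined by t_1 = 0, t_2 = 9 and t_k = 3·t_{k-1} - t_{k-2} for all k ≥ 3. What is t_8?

Applying the relation repeatedly:
t_3 = 27, t_4 = 72, t_5 = 189, t_6 = 495, t_7 = 1296, t_8 = 3393.

3393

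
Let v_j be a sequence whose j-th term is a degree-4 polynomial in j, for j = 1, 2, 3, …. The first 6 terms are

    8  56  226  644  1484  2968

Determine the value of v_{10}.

21464

1st diffs: 48, 170, 418, 840, 1484.
2nd diffs: 122, 248, 422, 644.
3rd diffs: 126, 174, 222.
4th diffs: 48, 48 (constant).
So v_j = 2j^4 + j^3 + 5j^2 - 4j + 4.
Evaluating at j = 10 gives v_{10} = 21464.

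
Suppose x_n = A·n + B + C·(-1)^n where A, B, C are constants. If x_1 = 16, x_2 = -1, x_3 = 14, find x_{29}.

Plug in n = 1, 2, 3: A + B - C = 16; 2A + B + C = -1; 3A + B - C = 14.
Subtracting the first from the second: A + 2C = -17.
Subtracting the second from the third: A - 2C = 15.
Solving: C = -8, A = -1, then B = 9.
Therefore x_{29} = -29 + 9 + (-8)·(-1) = -12.

-12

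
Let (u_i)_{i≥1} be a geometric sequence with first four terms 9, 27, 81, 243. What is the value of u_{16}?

Common ratio r = 3.
u_i = 9·3^(i-1).
u_{16} = 9·3^15 = 129140163.

129140163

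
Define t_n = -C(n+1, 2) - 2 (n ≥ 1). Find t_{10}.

C(11, 2) = 55, so t_{10} = -57.

-57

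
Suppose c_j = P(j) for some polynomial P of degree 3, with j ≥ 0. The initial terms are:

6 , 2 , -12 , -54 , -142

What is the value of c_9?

1st diffs: -4, -14, -42, -88.
2nd diffs: -10, -28, -46.
3rd diffs: -18, -18 (constant).
So c_j = -3j^3 + 4j^2 - 5j + 6.
Evaluating at j = 9 gives c_9 = -1902.

-1902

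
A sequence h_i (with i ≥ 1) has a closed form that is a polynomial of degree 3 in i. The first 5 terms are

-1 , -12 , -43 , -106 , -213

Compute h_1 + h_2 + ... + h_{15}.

1st diffs: -11, -31, -63, -107.
2nd diffs: -20, -32, -44.
3rd diffs: -12, -12 (constant).
Newton forward-difference form: h_i = -1 + (-11)·C(i-1,1) + (-20)·C(i-1,2) + (-12)·C(i-1,3).
Continuing: …, -376, -607, -918, -1321, …, h_{15} = -6343.
Summing i = 1..15 (15 terms) gives -26650.

-26650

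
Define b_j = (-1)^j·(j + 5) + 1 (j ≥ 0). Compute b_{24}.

30

(-1)^24 = 1; j + 5 at j=24 is 29; so b_{24} = 30.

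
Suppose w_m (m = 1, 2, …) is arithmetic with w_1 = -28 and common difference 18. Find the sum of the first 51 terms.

w_m = -28 + (m - 1)·18.
w_{51} = 872; S = 51·(-28 + 872)/2 = 21522.

21522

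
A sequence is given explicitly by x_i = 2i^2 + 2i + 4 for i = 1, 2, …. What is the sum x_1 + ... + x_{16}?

3328

Over i = 1..16: Σi = 136, Σi² = 1496.
Total = (2)·1496 + (2)·136 + (4)·16 = 3328.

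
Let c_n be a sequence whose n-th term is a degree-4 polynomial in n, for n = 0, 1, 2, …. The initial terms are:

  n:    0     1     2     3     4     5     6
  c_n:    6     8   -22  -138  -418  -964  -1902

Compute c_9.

-8688

1st diffs: 2, -30, -116, -280, -546, -938.
2nd diffs: -32, -86, -164, -266, -392.
3rd diffs: -54, -78, -102, -126.
4th diffs: -24, -24, -24 (constant).
Newton forward-difference form: c_n = 6 + 2·C(n,1) + (-32)·C(n,2) + (-54)·C(n,3) + (-24)·C(n,4).
At n = 9: n = 9, so c_9 = 6 + 18 - 1152 - 4536 - 3024 = -8688.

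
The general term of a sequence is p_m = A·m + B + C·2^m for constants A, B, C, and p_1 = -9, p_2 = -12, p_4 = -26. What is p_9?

Write the equations: A + B + 2C = -9; 2A + B + 4C = -12; 4A + B + 16C = -26.
Subtracting the first from the second: A + 2C = -3.
Subtracting the second from the third: 2A + 12C = -14.
Solving: C = -1, A = -1, then B = -6.
So p_m = -1·m + (-6) + (-1)·2^m; at m=9 this is -527.

-527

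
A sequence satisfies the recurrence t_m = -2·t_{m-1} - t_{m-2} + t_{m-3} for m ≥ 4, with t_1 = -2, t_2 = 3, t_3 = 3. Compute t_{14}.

Applying the relation repeatedly:
t_4 = -11, t_5 = 22, t_6 = -30, …, t_{11} = -219, t_{12} = 250, t_{13} = -146, t_{14} = -177.

-177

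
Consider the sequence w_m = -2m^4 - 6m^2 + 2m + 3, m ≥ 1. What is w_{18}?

-211857

w_{18} = -2·18^4 - 6·18^2 + 2·18 + 3 = -211857.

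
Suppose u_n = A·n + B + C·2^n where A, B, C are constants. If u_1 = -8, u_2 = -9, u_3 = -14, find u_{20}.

-2097099

Plug in n = 1, 2, 3: A + B + 2C = -8; 2A + B + 4C = -9; 3A + B + 8C = -14.
Subtracting the first from the second: A + 2C = -1.
Subtracting the second from the third: A + 4C = -5.
Solving: C = -2, A = 3, then B = -7.
Hence u_{20} = 3·20 + (-7) + (-2)·1048576 = -2097099.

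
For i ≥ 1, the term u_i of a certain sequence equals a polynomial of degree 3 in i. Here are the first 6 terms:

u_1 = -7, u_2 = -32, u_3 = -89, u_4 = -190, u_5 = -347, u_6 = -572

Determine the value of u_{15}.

1st diffs: -25, -57, -101, -157, -225.
2nd diffs: -32, -44, -56, -68.
3rd diffs: -12, -12, -12 (constant).
So u_i = -2i^3 - 4i^2 + i - 2.
Evaluating at i = 15 gives u_{15} = -7637.

-7637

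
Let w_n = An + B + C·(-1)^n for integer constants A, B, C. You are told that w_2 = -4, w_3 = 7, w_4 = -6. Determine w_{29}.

At n = 2, 3, 4: 2A + B + C = -4; 3A + B - C = 7; 4A + B + C = -6.
Subtracting the first from the second: A - 2C = 11.
Subtracting the second from the third: A + 2C = -13.
Solving: C = -6, A = -1, then B = 4.
Hence w_{29} = -1·29 + 4 + (-6)·(-1) = -19.

-19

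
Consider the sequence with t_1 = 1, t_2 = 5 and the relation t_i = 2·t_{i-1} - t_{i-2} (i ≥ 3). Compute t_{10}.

t_3 = 9  t_4 = 13  t_5 = 17  t_6 = 21  t_7 = 25  t_8 = 29  t_9 = 33  t_{10} = 37.
(Characteristic roots are 1 and 1.)

37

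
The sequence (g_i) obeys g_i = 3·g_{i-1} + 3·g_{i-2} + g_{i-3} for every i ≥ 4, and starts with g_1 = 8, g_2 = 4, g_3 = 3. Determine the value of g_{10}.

85364

Applying the relation repeatedly:
g_4 = 29; g_5 = 100; g_6 = 390; g_7 = 1499; g_8 = 5767; g_9 = 22188; g_{10} = 85364.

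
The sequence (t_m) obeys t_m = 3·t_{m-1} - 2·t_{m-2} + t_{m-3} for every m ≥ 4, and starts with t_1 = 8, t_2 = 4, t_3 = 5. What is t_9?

Compute successive terms:
t_4 = 15; t_5 = 39; t_6 = 92; t_7 = 213; t_8 = 494; t_9 = 1148.

1148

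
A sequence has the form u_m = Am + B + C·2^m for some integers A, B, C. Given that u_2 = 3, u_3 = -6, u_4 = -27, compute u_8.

-735

Write the equations: 2A + B + 4C = 3; 3A + B + 8C = -6; 4A + B + 16C = -27.
Subtracting the first from the second: A + 4C = -9.
Subtracting the second from the third: A + 8C = -21.
Solving: C = -3, A = 3, then B = 9.
Therefore u_8 = 24 + 9 + (-3)·256 = -735.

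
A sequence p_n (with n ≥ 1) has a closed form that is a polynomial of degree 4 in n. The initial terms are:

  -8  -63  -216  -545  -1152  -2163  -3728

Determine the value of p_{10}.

-13607

1st diffs: -55, -153, -329, -607, -1011, -1565.
2nd diffs: -98, -176, -278, -404, -554.
3rd diffs: -78, -102, -126, -150.
4th diffs: -24, -24, -24 (constant).
Newton forward-difference form: p_n = -8 + (-55)·C(n-1,1) + (-98)·C(n-1,2) + (-78)·C(n-1,3) + (-24)·C(n-1,4).
At n = 10: n-1 = 9, so p_{10} = -8 - 495 - 3528 - 6552 - 3024 = -13607.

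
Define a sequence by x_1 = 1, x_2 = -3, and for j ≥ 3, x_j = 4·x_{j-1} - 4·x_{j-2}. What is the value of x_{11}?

Applying the relation repeatedly:
x_3 = -16  x_4 = -52  x_5 = -144  x_6 = -368  x_7 = -896  x_8 = -2112  x_9 = -4864  x_{10} = -11008  x_{11} = -24576.
(Characteristic roots are 2 and 2.)

-24576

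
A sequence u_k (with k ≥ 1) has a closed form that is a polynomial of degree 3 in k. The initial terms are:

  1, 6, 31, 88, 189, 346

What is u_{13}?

1st diffs: 5, 25, 57, 101, 157.
2nd diffs: 20, 32, 44, 56.
3rd diffs: 12, 12, 12 (constant).
Newton forward-difference form: u_k = 1 + 5·C(k-1,1) + 20·C(k-1,2) + 12·C(k-1,3).
At k = 13: k-1 = 12, so u_{13} = 1 + 60 + 1320 + 2640 = 4021.

4021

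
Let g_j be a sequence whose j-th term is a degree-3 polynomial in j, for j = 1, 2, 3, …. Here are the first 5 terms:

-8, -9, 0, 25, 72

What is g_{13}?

1960

1st diffs: -1, 9, 25, 47.
2nd diffs: 10, 16, 22.
3rd diffs: 6, 6 (constant).
Newton forward-difference form: g_j = -8 + (-1)·C(j-1,1) + 10·C(j-1,2) + 6·C(j-1,3).
At j = 13: j-1 = 12, so g_{13} = -8 - 12 + 660 + 1320 = 1960.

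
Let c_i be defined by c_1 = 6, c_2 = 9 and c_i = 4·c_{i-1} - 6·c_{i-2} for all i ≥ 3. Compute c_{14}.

Applying the relation repeatedly:
c_3 = 0;  c_4 = -54;  c_5 = -216;  …;  c_{11} = 48384;  c_{12} = 82080;  c_{13} = 38016;  c_{14} = -340416.

-340416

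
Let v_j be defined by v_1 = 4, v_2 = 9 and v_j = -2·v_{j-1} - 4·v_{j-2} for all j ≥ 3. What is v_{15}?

Compute successive terms:
v_3 = -34;  v_4 = 32;  v_5 = 72;  …;  v_{12} = -17408;  v_{13} = 16384;  v_{14} = 36864;  v_{15} = -139264.

-139264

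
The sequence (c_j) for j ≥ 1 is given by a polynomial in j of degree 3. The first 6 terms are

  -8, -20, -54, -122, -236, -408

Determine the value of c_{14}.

1st diffs: -12, -34, -68, -114, -172.
2nd diffs: -22, -34, -46, -58.
3rd diffs: -12, -12, -12 (constant).
Newton forward-difference form: c_j = -8 + (-12)·C(j-1,1) + (-22)·C(j-1,2) + (-12)·C(j-1,3).
At j = 14: j-1 = 13, so c_{14} = -8 - 156 - 1716 - 3432 = -5312.

-5312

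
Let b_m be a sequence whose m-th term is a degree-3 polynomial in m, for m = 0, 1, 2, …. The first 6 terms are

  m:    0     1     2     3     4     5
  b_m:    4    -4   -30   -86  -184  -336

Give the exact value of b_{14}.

1st diffs: -8, -26, -56, -98, -152.
2nd diffs: -18, -30, -42, -54.
3rd diffs: -12, -12, -12 (constant).
So b_m = -2m^3 - 3m^2 - 3m + 4.
Evaluating at m = 14 gives b_{14} = -6114.

-6114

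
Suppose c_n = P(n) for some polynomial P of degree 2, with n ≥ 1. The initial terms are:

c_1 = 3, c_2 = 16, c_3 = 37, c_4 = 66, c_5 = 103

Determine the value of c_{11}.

493

1st diffs: 13, 21, 29, 37.
2nd diffs: 8, 8, 8 (constant).
So c_n = 4n^2 + n - 2.
Evaluating at n = 11 gives c_{11} = 493.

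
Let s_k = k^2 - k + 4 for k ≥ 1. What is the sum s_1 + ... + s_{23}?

4140

Over k = 1..23: Σk = 276, Σk² = 4324.
Total = (1)·4324 + (-1)·276 + (4)·23 = 4140.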